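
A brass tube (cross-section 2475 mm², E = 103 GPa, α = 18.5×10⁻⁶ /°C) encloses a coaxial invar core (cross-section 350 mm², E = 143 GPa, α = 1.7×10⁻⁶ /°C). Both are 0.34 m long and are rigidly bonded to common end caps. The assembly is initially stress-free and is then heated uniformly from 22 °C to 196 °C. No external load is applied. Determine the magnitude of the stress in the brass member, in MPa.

σ ≈ 49.4 MPa (compressive)

Both members must finish at the same length. With the larger α, the brass tends to over-expand; the plates restrain it, putting the brass in compression and the invar in tension. With no external load the two internal forces are equal and opposite, magnitude P.
Equating the net (thermal + elastic) strains gives |α₁ − α₂|·ΔT = P·[1/(A₁E₁) + 1/(A₂E₂)].
|α₁ − α₂|·ΔT = 16.8×10⁻⁶ × 174 = 0.002923.
1/(A₁E₁) + 1/(A₂E₂) = 1/(2475×103×10³) + 1/(350×143×10³) = 2.39×10⁻⁸ N⁻¹.
So P = 0.002923 / 2.39×10⁻⁸ = 122.3 kN.
σ_{brass} = P/A₁ = 122300/2475 = 49.41 MPa, compressive.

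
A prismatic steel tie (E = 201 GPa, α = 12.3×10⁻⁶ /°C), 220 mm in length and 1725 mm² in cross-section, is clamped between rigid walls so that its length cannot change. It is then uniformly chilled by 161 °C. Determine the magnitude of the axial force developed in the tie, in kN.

P ≈ 687 kN (tensile)

Full restraint means ε = 0, so the stress is σ = EαΔT = 201×10³ × 12.3×10⁻⁶ × 161 = 398 MPa.
P = AEαΔT = 1725 × 201×10³ × 12.3×10⁻⁶ × 161 = 686.6 kN (tensile).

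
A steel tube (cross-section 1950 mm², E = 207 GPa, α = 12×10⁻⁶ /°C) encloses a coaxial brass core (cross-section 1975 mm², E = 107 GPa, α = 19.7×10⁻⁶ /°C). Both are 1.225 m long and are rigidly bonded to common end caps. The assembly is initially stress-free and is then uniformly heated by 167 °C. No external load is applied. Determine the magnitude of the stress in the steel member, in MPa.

σ ≈ 91.5 MPa (tensile)

Equilibrium of a rigid end plate with no external load gives equal and opposite internal forces ±P in the two members. Since α_{brass} > α_{steel}, heating drives the brass into compression and the steel into tension.
Equating the net (thermal + elastic) strains gives |α₁ − α₂|·ΔT = P·[1/(A₁E₁) + 1/(A₂E₂)].
|α₁ − α₂|·ΔT = 7.7×10⁻⁶ × 167 = 0.001286.
1/(A₁E₁) + 1/(A₂E₂) = 1/(1950×207×10³) + 1/(1975×107×10³) = 7.209×10⁻⁹ N⁻¹.
P = 0.001286 / 7.209×10⁻⁹ = 178400 N = 178.4 kN.
σ_{steel} = P/A₁ = 178400/1950 = 91.47 MPa, tensile.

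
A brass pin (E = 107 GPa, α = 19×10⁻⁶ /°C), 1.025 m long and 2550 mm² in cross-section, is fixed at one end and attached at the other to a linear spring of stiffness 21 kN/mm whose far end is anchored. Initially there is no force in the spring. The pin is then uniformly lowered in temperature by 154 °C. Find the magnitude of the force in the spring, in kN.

The unrestrained thermal change is αΔT L = 19×10⁻⁶ × 154 × 1025 = 2.999 mm.
Let P be the tensile force in the spring. The pin extends elastically by PL/(AE) and the spring stretches by P/k; together these equal δ_free.
P [ L/(AE) + 1/k ] = δ_free → P [ 1025/(2550×107×10³) + 1/(21×10³) ] = 2.999.
P = 2.999 / 5.138×10⁻⁵ = 58380 N.

P ≈ 58.4 kN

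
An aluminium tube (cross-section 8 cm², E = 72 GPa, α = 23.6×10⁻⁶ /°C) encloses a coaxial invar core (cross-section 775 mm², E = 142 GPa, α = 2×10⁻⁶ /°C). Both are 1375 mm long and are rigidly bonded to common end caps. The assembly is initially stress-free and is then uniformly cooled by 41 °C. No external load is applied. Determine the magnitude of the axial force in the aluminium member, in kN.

The aluminium has the larger α, so on cooling it would change length more than the invar if both were free. The rigid plates force a common final length, so the aluminium is put into tension and the invar into compression, with equal and opposite forces P (no external load).
Equating the net (thermal + elastic) strains gives |α₁ − α₂|·ΔT = P·[1/(A₁E₁) + 1/(A₂E₂)].
|α₁ − α₂|·ΔT = 21.6×10⁻⁶ × 41 = 0.0008856.
1/(A₁E₁) + 1/(A₂E₂) = 1/(800×72×10³) + 1/(775×142×10³) = 2.645×10⁻⁸ N⁻¹.
So P = 0.0008856 / 2.645×10⁻⁸ = 33.48 kN.

P ≈ 33.5 kN (tensile in the aluminium)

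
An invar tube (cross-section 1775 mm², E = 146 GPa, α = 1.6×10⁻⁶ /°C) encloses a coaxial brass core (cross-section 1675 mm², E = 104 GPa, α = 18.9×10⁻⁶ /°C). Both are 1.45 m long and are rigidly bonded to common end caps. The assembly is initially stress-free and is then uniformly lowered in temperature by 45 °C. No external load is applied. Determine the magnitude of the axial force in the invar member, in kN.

Equilibrium of a rigid end plate with no external load gives equal and opposite internal forces ±P in the two members. Since α_{brass} > α_{invar}, cooling drives the brass into tension and the invar into compression.
Compatibility of the two members (thermal + elastic change equal): (α₁ − α₂)ΔT = P·[1/(A₁E₁) + 1/(A₂E₂)].
|α₁ − α₂|·ΔT = 17.3×10⁻⁶ × 45 = 0.0007785.
1/(A₁E₁) + 1/(A₂E₂) = 1/(1775×146×10³) + 1/(1675×104×10³) = 9.599×10⁻⁹ N⁻¹.
So P = 0.0007785 / 9.599×10⁻⁹ = 81.1 kN.

P ≈ 81.1 kN (compressive in the invar)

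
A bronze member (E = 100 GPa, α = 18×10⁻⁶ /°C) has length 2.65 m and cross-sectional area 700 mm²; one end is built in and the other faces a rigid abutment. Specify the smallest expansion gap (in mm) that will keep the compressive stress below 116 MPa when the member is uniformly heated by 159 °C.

g ≈ 4.51 mm

With no wall the member would lengthen by αΔT L = 18×10⁻⁶ × 159 × 2650 = 7.584 mm.
At the allowable stress the elastic shortening the wall may impose is σL/E = 116 × 2650 / (100×10³) = 3.074 mm.
The gap must absorb the remainder: g_min = 7.584 − 3.074 = 4.51 mm.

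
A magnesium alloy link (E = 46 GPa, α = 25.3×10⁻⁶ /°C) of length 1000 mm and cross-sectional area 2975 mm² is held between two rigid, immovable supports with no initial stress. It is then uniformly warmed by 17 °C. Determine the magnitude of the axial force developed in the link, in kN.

P ≈ 58.9 kN (compressive)

The ends cannot move, so σ = EαΔT = 46×10³ × 25.3×10⁻⁶ × 17 = 19.78 MPa.
Axial force P = σA = 19.78 × 2975 = 58860 N = 58.86 kN, compressive.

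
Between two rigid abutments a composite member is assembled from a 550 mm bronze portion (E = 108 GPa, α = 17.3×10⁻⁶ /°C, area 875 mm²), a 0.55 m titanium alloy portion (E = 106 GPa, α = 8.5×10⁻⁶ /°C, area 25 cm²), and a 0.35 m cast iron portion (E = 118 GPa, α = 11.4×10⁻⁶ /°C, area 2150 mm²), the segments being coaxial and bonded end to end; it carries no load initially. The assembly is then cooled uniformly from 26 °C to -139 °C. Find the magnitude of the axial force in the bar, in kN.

P ≈ 323 kN (tensile)

Free thermal contraction of the whole bar: Σ αᵢΔT Lᵢ = 17.3×10⁻⁶×165×550 + 8.5×10⁻⁶×165×550 + 11.4×10⁻⁶×165×350 = 3 mm.
The walls prevent any net length change, so an axial force P (same in every segment) develops. Compatibility: P · Σ Lᵢ/(AᵢEᵢ) = δ_free.
The series flexibility is Σ Lᵢ/(AᵢEᵢ) = 550/(875×108×10³) + 550/(2500×106×10³) + 350/(2150×118×10³) = 9.275×10⁻⁶ mm/N.
Hence P = δ_free / Σ(L/AE) = 3/9.275×10⁻⁶ = 323.4 kN (tensile).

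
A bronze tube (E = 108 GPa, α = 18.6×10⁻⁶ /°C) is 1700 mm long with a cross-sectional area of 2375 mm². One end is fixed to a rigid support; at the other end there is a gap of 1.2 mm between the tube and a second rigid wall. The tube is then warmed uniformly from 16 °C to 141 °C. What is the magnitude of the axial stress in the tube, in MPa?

Free thermal elongation = αΔT L = 18.6×10⁻⁶ × 125 × 1700 = 3.953 mm.
After closing the 1.2 mm clearance, 3.953 − 1.2 = 2.753 mm of expansion remains to be suppressed by the wall.
So σ = E(δ_free − g)/L = 108×10³ × 2.753/1700 = 174.9 MPa.

σ ≈ 175 MPa (compressive)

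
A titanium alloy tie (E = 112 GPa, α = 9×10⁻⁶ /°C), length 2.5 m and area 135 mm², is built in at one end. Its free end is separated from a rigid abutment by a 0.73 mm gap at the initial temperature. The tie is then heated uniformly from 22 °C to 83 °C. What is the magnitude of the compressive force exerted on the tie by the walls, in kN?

Free thermal elongation = αΔT L = 9×10⁻⁶ × 61 × 2500 = 1.373 mm.
After closing the 0.73 mm clearance, 1.373 − 0.73 = 0.6425 mm of expansion remains to be suppressed by the wall.
So σ = E(δ_free − g)/L = 112×10³ × 0.6425/2500 = 28.78 MPa.
Force on the wall = σA = 28.78 × 135 mm² = 3.886 kN.

P ≈ 3.89 kN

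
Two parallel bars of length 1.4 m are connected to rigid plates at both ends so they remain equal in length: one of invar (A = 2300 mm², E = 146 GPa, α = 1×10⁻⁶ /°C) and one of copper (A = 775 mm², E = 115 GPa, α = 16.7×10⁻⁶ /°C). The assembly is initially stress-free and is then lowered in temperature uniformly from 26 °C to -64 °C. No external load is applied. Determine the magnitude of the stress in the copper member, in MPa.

Equilibrium of a rigid end plate with no external load gives equal and opposite internal forces ±P in the two members. Since α_{copper} > α_{invar}, cooling drives the copper into tension and the invar into compression.
Compatibility of the two members (thermal + elastic change equal): (α₁ − α₂)ΔT = P·[1/(A₁E₁) + 1/(A₂E₂)].
|α₁ − α₂|·ΔT = 15.7×10⁻⁶ × 90 = 0.001413.
1/(A₁E₁) + 1/(A₂E₂) = 1/(2300×146×10³) + 1/(775×115×10³) = 1.42×10⁻⁸ N⁻¹.
P = 0.001413 / 1.42×10⁻⁸ = 99520 N = 99.52 kN.
σ_{copper} = P/A₂ = 99520/775 = 128.4 MPa, tensile.

σ ≈ 128 MPa (tensile)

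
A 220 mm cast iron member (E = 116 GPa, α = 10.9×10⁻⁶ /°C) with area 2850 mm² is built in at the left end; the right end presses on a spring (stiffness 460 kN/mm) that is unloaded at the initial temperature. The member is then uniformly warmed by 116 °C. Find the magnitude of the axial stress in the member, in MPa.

σ ≈ 34.4 MPa (compressive)

The unrestrained thermal change is αΔT L = 10.9×10⁻⁶ × 116 × 220 = 0.2782 mm.
With a force P in the spring, the elastic change of the member is PL/(AE) and that of the spring is P/k; compatibility requires their sum to equal δ_free.
So P = δ_free / [L/(AE) + 1/k] = 0.2782 / [ 220/(2850×116×10³) + 1/(460×10³) ].
P = 0.2782 / 2.839×10⁻⁶ = 97970 N.
σ = P/A = 97970/2850 = 34.37 MPa.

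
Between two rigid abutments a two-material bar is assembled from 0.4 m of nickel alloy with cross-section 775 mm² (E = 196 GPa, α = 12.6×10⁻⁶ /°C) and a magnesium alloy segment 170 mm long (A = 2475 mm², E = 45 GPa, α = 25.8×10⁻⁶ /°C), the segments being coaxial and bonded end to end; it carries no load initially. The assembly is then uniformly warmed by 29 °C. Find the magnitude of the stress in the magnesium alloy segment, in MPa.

If the supports were absent, the total length change would be Σ αᵢΔT Lᵢ = 12.6×10⁻⁶×29×400 + 25.8×10⁻⁶×29×170 = 0.2734 mm.
The rigid supports impose zero overall length change; the single axial force P common to all segments must satisfy P Σ Lᵢ/(AᵢEᵢ) = δ_free.
The series flexibility is Σ Lᵢ/(AᵢEᵢ) = 400/(775×196×10³) + 170/(2475×45×10³) = 4.16×10⁻⁶ mm/N.
Hence P = δ_free / Σ(L/AE) = 0.2734/4.16×10⁻⁶ = 65.72 kN (compressive).
σ_{magnesium alloy} = P / A = 65720 / 2475 = 26.55 MPa.

σ ≈ 26.6 MPa (compressive)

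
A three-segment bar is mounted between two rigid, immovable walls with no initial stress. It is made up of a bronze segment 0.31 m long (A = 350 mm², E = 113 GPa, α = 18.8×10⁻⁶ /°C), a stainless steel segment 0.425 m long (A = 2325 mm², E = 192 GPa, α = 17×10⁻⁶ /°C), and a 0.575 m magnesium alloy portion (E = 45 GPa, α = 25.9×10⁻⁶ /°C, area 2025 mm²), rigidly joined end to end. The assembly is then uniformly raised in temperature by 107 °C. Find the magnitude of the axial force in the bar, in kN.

With the walls removed the bar would change length by δ_free = Σ αᵢΔT Lᵢ = 18.8×10⁻⁶×107×310 + 17×10⁻⁶×107×425 + 25.9×10⁻⁶×107×575 = 2.99 mm.
Since the ends are fixed, an axial force P builds up, equal in every segment, with P · Σ Lᵢ/(AᵢEᵢ) = δ_free.
Σ Lᵢ/(AᵢEᵢ) = 310/(350×113×10³) + 425/(2325×192×10³) + 575/(2025×45×10³) = 1.51×10⁻⁵ mm/N.
So P = 2.99 / 1.51×10⁻⁵ = 198 kN, compressive.

P ≈ 198 kN (compressive)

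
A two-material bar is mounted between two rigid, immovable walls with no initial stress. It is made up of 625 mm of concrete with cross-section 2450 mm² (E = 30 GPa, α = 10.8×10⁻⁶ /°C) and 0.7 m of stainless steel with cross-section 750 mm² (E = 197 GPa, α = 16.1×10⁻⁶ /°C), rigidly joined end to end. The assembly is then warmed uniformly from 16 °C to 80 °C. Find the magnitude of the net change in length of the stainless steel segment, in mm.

If the supports were absent, the total length change would be Σ αᵢΔT Lᵢ = 10.8×10⁻⁶×64×625 + 16.1×10⁻⁶×64×700 = 1.153 mm.
Since the ends are fixed, an axial force P builds up, equal in every segment, with P · Σ Lᵢ/(AᵢEᵢ) = δ_free.
Σ Lᵢ/(AᵢEᵢ) = 625/(2450×30×10³) + 700/(750×197×10³) = 1.324×10⁻⁵ mm/N.
So P = 1.153 / 1.324×10⁻⁵ = 87.1 kN, compressive.
For the stainless steel segment, free thermal change = 16.1×10⁻⁶×64×700 = 0.7213 mm and elastic change from P = 87100×700/(750×197×10³) = 0.4126 mm; these oppose, so the net change is 0.309 mm (segment lengthens).

|ΔL| ≈ 0.309 mm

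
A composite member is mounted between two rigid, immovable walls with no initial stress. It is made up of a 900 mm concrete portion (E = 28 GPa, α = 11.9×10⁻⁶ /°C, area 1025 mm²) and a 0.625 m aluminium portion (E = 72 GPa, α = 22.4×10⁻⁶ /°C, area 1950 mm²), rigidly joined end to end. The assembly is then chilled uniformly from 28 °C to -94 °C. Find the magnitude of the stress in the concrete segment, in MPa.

σ ≈ 82.1 MPa (tensile)

If the supports were absent, the total length change would be Σ αᵢΔT Lᵢ = 11.9×10⁻⁶×122×900 + 22.4×10⁻⁶×122×625 = 3.015 mm.
The walls prevent any net length change, so an axial force P (same in every segment) develops. Compatibility: P · Σ Lᵢ/(AᵢEᵢ) = δ_free.
The series flexibility is Σ Lᵢ/(AᵢEᵢ) = 900/(1025×28×10³) + 625/(1950×72×10³) = 3.581×10⁻⁵ mm/N.
So P = 3.015 / 3.581×10⁻⁵ = 84.18 kN, tensile.
σ_{concrete} = P / A = 84180 / 1025 = 82.13 MPa.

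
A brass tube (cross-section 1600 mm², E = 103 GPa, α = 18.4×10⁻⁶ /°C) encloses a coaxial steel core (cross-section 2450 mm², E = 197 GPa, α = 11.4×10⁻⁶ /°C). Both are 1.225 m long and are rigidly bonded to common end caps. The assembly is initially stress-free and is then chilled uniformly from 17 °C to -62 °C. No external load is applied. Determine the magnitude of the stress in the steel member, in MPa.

σ ≈ 27.7 MPa (compressive)

Equilibrium of a rigid end plate with no external load gives equal and opposite internal forces ±P in the two members. Since α_{brass} > α_{steel}, cooling drives the brass into tension and the steel into compression.
Setting the final lengths equal and cancelling L: (α₁ − α₂)ΔT = P/(A₁E₁) + P/(A₂E₂).
|α₁ − α₂|·ΔT = 7×10⁻⁶ × 79 = 0.000553.
1/(A₁E₁) + 1/(A₂E₂) = 1/(1600×103×10³) + 1/(2450×197×10³) = 8.14×10⁻⁹ N⁻¹.
P = 0.000553 / 8.14×10⁻⁹ = 67940 N = 67.94 kN.
σ_{steel} = P/A₂ = 67940/2450 = 27.73 MPa, compressive.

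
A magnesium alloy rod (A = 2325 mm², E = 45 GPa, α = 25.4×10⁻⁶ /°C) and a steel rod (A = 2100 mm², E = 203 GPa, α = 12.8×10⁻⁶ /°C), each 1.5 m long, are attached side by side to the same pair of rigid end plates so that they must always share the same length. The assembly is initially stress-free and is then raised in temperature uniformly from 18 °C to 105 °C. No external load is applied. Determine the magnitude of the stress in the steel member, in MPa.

σ ≈ 43.9 MPa (tensile)

Both members must finish at the same length. With the larger α, the magnesium alloy tends to over-expand; the plates restrain it, putting the magnesium alloy in compression and the steel in tension. With no external load the two internal forces are equal and opposite, magnitude P.
Setting the final lengths equal and cancelling L: (α₁ − α₂)ΔT = P/(A₁E₁) + P/(A₂E₂).
|α₁ − α₂|·ΔT = 12.6×10⁻⁶ × 87 = 0.001096.
1/(A₁E₁) + 1/(A₂E₂) = 1/(2325×45×10³) + 1/(2100×203×10³) = 1.19×10⁻⁸ N⁻¹.
So P = 0.001096 / 1.19×10⁻⁸ = 92.09 kN.
σ_{steel} = P/A₂ = 92090/2100 = 43.85 MPa, tensile.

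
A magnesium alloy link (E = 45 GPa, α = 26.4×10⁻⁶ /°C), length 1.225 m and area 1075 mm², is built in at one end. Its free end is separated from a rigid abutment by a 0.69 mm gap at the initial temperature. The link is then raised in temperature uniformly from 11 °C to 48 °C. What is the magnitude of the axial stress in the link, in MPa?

Unrestrained expansion: δ_free = αΔT L = 26.4×10⁻⁶ × 37 × 1225 = 1.197 mm.
The gap closes (δ_free > 0.69 mm) and the wall then resists a further 1.197 − 0.69 = 0.5066 mm of expansion.
Compatibility: PL/(AE) = 0.5066 mm, so σ = P/A = E × (0.5066/1225) = 18.61 MPa.

σ ≈ 18.6 MPa (compressive)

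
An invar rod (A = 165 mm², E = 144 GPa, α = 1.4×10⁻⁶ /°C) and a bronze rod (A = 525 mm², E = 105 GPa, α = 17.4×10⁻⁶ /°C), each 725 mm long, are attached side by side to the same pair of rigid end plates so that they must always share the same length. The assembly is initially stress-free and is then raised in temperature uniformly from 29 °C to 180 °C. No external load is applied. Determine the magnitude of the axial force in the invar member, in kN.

Equilibrium of a rigid end plate with no external load gives equal and opposite internal forces ±P in the two members. Since α_{bronze} > α_{invar}, heating drives the bronze into compression and the invar into tension.
Equating the net (thermal + elastic) strains gives |α₁ − α₂|·ΔT = P·[1/(A₁E₁) + 1/(A₂E₂)].
|α₁ − α₂|·ΔT = 16×10⁻⁶ × 151 = 0.002416.
1/(A₁E₁) + 1/(A₂E₂) = 1/(165×144×10³) + 1/(525×105×10³) = 6.023×10⁻⁸ N⁻¹.
So P = 0.002416 / 6.023×10⁻⁸ = 40.11 kN.

P ≈ 40.1 kN (tensile in the invar)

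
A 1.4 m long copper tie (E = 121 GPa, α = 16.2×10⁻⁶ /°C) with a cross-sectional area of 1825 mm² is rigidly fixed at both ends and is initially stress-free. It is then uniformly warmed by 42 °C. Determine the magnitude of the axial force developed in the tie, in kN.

Full restraint means ε = 0, so the stress is σ = EαΔT = 121×10³ × 16.2×10⁻⁶ × 42 = 82.33 MPa.
P = AEαΔT = 1825 × 121×10³ × 16.2×10⁻⁶ × 42 = 150.2 kN (compressive).

P ≈ 150 kN (compressive)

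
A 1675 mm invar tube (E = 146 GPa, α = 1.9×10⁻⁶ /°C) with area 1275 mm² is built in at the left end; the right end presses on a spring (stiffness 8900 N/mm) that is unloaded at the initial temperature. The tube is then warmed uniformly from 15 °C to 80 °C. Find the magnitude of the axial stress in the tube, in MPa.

The unrestrained thermal change is αΔT L = 1.9×10⁻⁶ × 65 × 1675 = 0.2069 mm.
Let P be the compressive force at the spring. The tube shortens elastically by PL/(AE) and the spring compresses by P/k; together these equal δ_free.
P [ L/(AE) + 1/k ] = δ_free → P [ 1675/(1275×146×10³) + 1/(8900) ] = 0.2069.
P = 0.2069 / 0.0001214 = 1705 N.
σ = P/A = 1705/1275 = 1.337 MPa.

σ ≈ 1.34 MPa (compressive)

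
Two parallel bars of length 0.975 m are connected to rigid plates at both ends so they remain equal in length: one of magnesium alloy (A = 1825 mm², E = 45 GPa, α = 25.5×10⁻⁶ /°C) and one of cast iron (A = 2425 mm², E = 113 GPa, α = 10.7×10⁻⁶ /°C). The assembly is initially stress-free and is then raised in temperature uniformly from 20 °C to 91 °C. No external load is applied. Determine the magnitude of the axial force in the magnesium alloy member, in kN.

P ≈ 66.4 kN (compressive in the magnesium alloy)

Both members must finish at the same length. With the larger α, the magnesium alloy tends to over-expand; the plates restrain it, putting the magnesium alloy in compression and the cast iron in tension. With no external load the two internal forces are equal and opposite, magnitude P.
Compatibility of the two members (thermal + elastic change equal): (α₁ − α₂)ΔT = P·[1/(A₁E₁) + 1/(A₂E₂)].
|α₁ − α₂|·ΔT = 14.8×10⁻⁶ × 71 = 0.001051.
1/(A₁E₁) + 1/(A₂E₂) = 1/(1825×45×10³) + 1/(2425×113×10³) = 1.583×10⁻⁸ N⁻¹.
P = 0.001051 / 1.583×10⁻⁸ = 66400 N = 66.4 kN.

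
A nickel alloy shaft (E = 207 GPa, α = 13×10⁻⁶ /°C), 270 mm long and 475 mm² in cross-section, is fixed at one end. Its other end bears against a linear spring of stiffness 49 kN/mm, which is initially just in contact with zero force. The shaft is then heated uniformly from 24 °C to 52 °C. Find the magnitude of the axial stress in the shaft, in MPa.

σ ≈ 8.94 MPa (compressive)

Free thermal expansion: δ_free = αΔT L = 13×10⁻⁶ × 28 × 270 = 0.09828 mm.
Let P be the compressive force at the spring. The shaft shortens elastically by PL/(AE) and the spring compresses by P/k; together these equal δ_free.
P [ L/(AE) + 1/k ] = δ_free → P [ 270/(475×207×10³) + 1/(49×10³) ] = 0.09828.
P = 0.09828 / 2.315×10⁻⁵ = 4245 N.
σ = P/A = 4245/475 = 8.936 MPa.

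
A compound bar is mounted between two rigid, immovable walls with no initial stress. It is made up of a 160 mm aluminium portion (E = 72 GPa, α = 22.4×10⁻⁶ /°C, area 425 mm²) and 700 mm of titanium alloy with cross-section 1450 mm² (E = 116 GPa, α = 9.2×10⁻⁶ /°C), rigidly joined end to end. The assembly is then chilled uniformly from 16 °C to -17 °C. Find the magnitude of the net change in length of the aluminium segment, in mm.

|ΔL| ≈ 0.0659 mm

With the walls removed the bar would change length by δ_free = Σ αᵢΔT Lᵢ = 22.4×10⁻⁶×33×160 + 9.2×10⁻⁶×33×700 = 0.3308 mm.
Since the ends are fixed, an axial force P builds up, equal in every segment, with P · Σ Lᵢ/(AᵢEᵢ) = δ_free.
Σ Lᵢ/(AᵢEᵢ) = 160/(425×72×10³) + 700/(1450×116×10³) = 9.39×10⁻⁶ mm/N.
So P = 0.3308 / 9.39×10⁻⁶ = 35.23 kN, tensile.
For the aluminium segment, free thermal change = 22.4×10⁻⁶×33×160 = 0.1183 mm and elastic change from P = 35230×160/(425×72×10³) = 0.1842 mm; these oppose, so the net change is 0.0659 mm (segment lengthens).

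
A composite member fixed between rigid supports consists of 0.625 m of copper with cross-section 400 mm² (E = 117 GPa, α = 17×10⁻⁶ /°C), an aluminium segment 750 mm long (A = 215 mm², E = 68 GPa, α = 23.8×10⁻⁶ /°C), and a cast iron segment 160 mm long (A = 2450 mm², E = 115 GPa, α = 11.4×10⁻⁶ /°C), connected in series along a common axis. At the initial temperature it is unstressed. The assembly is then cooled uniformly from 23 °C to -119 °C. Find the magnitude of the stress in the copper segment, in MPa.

σ ≈ 165 MPa (tensile)

With the walls removed the bar would change length by δ_free = Σ αᵢΔT Lᵢ = 17×10⁻⁶×142×625 + 23.8×10⁻⁶×142×750 + 11.4×10⁻⁶×142×160 = 4.302 mm.
Since the ends are fixed, an axial force P builds up, equal in every segment, with P · Σ Lᵢ/(AᵢEᵢ) = δ_free.
Σ Lᵢ/(AᵢEᵢ) = 625/(400×117×10³) + 750/(215×68×10³) + 160/(2450×115×10³) = 6.522×10⁻⁵ mm/N.
P = 4.302 / 6.522×10⁻⁵ = 65970 N = 65.97 kN, tensile.
σ_{copper} = P / A = 65970 / 400 = 164.9 MPa.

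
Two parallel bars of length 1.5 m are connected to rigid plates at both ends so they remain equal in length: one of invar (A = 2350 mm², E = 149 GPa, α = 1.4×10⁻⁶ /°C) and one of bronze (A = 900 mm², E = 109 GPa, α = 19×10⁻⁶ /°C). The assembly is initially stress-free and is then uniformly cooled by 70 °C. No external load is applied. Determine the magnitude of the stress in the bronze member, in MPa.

The bronze has the larger α, so on cooling it would change length more than the invar if both were free. The rigid plates force a common final length, so the bronze is put into tension and the invar into compression, with equal and opposite forces P (no external load).
Setting the final lengths equal and cancelling L: (α₁ − α₂)ΔT = P/(A₁E₁) + P/(A₂E₂).
|α₁ − α₂|·ΔT = 17.6×10⁻⁶ × 70 = 0.001232.
1/(A₁E₁) + 1/(A₂E₂) = 1/(2350×149×10³) + 1/(900×109×10³) = 1.305×10⁻⁸ N⁻¹.
So P = 0.001232 / 1.305×10⁻⁸ = 94.41 kN.
σ_{bronze} = P/A₂ = 94410/900 = 104.9 MPa, tensile.

σ ≈ 105 MPa (tensile)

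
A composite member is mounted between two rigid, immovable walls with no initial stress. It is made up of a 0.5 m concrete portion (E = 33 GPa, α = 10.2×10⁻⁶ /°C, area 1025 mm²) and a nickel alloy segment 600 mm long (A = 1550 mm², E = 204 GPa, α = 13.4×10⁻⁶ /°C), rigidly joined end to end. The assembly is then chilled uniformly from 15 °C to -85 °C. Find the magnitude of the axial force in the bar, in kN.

If the supports were absent, the total length change would be Σ αᵢΔT Lᵢ = 10.2×10⁻⁶×100×500 + 13.4×10⁻⁶×100×600 = 1.314 mm.
Since the ends are fixed, an axial force P builds up, equal in every segment, with P · Σ Lᵢ/(AᵢEᵢ) = δ_free.
Σ Lᵢ/(AᵢEᵢ) = 500/(1025×33×10³) + 600/(1550×204×10³) = 1.668×10⁻⁵ mm/N.
Hence P = δ_free / Σ(L/AE) = 1.314/1.668×10⁻⁵ = 78.78 kN (tensile).

P ≈ 78.8 kN (tensile)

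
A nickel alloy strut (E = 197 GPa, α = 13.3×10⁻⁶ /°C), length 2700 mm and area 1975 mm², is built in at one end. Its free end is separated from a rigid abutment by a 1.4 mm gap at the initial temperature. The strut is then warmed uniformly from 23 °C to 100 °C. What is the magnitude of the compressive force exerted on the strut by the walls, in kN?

P ≈ 197 kN

If the wall were absent the strut would grow by αΔT L = 13.3×10⁻⁶ × 77 × 2700 = 2.765 mm.
This exceeds the 1.4 mm gap, so the wall pushes back. The portion of expansion that must be recovered elastically is δ_free − gap = 2.765 − 1.4 = 1.365 mm.
Compatibility: PL/(AE) = 1.365 mm, so σ = P/A = E × (1.365/2700) = 99.6 MPa.
P = σA = 99.6 × 1975 = 196.7 kN.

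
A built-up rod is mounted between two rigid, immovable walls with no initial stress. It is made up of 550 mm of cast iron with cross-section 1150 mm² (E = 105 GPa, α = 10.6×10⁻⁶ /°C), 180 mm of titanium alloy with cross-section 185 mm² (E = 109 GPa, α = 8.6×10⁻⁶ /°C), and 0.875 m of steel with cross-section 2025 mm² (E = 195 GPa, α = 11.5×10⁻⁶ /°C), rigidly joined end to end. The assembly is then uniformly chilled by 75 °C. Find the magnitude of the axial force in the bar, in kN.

Free thermal contraction of the whole bar: Σ αᵢΔT Lᵢ = 10.6×10⁻⁶×75×550 + 8.6×10⁻⁶×75×180 + 11.5×10⁻⁶×75×875 = 1.308 mm.
The walls prevent any net length change, so an axial force P (same in every segment) develops. Compatibility: P · Σ Lᵢ/(AᵢEᵢ) = δ_free.
Σ Lᵢ/(AᵢEᵢ) = 550/(1150×105×10³) + 180/(185×109×10³) + 875/(2025×195×10³) = 1.57×10⁻⁵ mm/N.
Hence P = δ_free / Σ(L/AE) = 1.308/1.57×10⁻⁵ = 83.33 kN (tensile).

P ≈ 83.3 kN (tensile)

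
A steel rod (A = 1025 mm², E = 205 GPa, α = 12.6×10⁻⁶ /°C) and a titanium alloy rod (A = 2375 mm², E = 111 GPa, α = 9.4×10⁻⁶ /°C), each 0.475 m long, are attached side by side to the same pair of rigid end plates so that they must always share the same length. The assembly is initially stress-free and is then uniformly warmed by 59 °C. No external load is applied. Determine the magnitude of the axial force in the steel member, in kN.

Both members must finish at the same length. With the larger α, the steel tends to over-expand; the plates restrain it, putting the steel in compression and the titanium alloy in tension. With no external load the two internal forces are equal and opposite, magnitude P.
Compatibility of the two members (thermal + elastic change equal): (α₁ − α₂)ΔT = P·[1/(A₁E₁) + 1/(A₂E₂)].
|α₁ − α₂|·ΔT = 3.2×10⁻⁶ × 59 = 0.0001888.
1/(A₁E₁) + 1/(A₂E₂) = 1/(1025×205×10³) + 1/(2375×111×10³) = 8.552×10⁻⁹ N⁻¹.
So P = 0.0001888 / 8.552×10⁻⁹ = 22.08 kN.

P ≈ 22.1 kN (compressive in the steel)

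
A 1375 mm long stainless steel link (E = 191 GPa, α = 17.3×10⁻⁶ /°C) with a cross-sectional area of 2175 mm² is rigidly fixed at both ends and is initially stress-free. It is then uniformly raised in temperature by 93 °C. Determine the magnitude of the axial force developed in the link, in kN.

Full restraint means ε = 0, so the stress is σ = EαΔT = 191×10³ × 17.3×10⁻⁶ × 93 = 307.3 MPa.
Axial force P = σA = 307.3 × 2175 = 668400 N = 668.4 kN, compressive.

P ≈ 668 kN (compressive)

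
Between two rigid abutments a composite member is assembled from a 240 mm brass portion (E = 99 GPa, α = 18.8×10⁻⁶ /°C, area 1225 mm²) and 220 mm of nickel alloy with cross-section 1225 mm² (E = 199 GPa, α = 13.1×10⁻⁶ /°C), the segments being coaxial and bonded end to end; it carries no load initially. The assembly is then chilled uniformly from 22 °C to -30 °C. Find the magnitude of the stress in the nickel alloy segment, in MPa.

σ ≈ 109 MPa (tensile)

With the walls removed the bar would change length by δ_free = Σ αᵢΔT Lᵢ = 18.8×10⁻⁶×52×240 + 13.1×10⁻⁶×52×220 = 0.3845 mm.
The rigid supports impose zero overall length change; the single axial force P common to all segments must satisfy P Σ Lᵢ/(AᵢEᵢ) = δ_free.
Σ Lᵢ/(AᵢEᵢ) = 240/(1225×99×10³) + 220/(1225×199×10³) = 2.881×10⁻⁶ mm/N.
Hence P = δ_free / Σ(L/AE) = 0.3845/2.881×10⁻⁶ = 133.4 kN (tensile).
σ_{nickel alloy} = P / A = 133400 / 1225 = 108.9 MPa.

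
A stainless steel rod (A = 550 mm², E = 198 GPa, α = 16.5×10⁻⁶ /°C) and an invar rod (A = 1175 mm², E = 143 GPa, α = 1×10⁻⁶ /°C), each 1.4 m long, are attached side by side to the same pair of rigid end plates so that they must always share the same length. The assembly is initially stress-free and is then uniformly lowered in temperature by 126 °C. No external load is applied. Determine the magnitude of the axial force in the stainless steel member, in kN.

P ≈ 129 kN (tensile in the stainless steel)

The stainless steel has the larger α, so on cooling it would change length more than the invar if both were free. The rigid plates force a common final length, so the stainless steel is put into tension and the invar into compression, with equal and opposite forces P (no external load).
Compatibility of the two members (thermal + elastic change equal): (α₁ − α₂)ΔT = P·[1/(A₁E₁) + 1/(A₂E₂)].
|α₁ − α₂|·ΔT = 15.5×10⁻⁶ × 126 = 0.001953.
1/(A₁E₁) + 1/(A₂E₂) = 1/(550×198×10³) + 1/(1175×143×10³) = 1.513×10⁻⁸ N⁻¹.
P = 0.001953 / 1.513×10⁻⁸ = 129000 N = 129 kN.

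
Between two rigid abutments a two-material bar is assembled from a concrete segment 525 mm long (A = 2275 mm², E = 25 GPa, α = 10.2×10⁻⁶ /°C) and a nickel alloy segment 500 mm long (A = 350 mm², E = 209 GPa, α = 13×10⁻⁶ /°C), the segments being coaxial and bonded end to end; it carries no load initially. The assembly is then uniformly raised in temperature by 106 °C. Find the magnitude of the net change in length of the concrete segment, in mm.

Free thermal expansion of the whole bar: Σ αᵢΔT Lᵢ = 10.2×10⁻⁶×106×525 + 13×10⁻⁶×106×500 = 1.257 mm.
Since the ends are fixed, an axial force P builds up, equal in every segment, with P · Σ Lᵢ/(AᵢEᵢ) = δ_free.
The series flexibility is Σ Lᵢ/(AᵢEᵢ) = 525/(2275×25×10³) + 500/(350×209×10³) = 1.607×10⁻⁵ mm/N.
So P = 1.257 / 1.607×10⁻⁵ = 78.22 kN, compressive.
For the concrete segment, free thermal change = 10.2×10⁻⁶×106×525 = 0.5676 mm and elastic change from P = 78220×525/(2275×25×10³) = 0.722 mm; these oppose, so the net change is 0.154 mm (segment shortens).

|ΔL| ≈ 0.154 mm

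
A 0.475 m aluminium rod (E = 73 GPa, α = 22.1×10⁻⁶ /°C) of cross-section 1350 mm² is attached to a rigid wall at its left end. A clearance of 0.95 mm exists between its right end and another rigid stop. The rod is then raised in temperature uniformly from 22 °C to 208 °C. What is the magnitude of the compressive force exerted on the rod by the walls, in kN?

P ≈ 208 kN

Free thermal elongation = αΔT L = 22.1×10⁻⁶ × 186 × 475 = 1.953 mm.
This exceeds the 0.95 mm gap, so the wall pushes back. The portion of expansion that must be recovered elastically is δ_free − gap = 1.953 − 0.95 = 1.003 mm.
So σ = E(δ_free − g)/L = 73×10³ × 1.003/475 = 154.1 MPa.
Force on the wall = σA = 154.1 × 1350 mm² = 208 kN.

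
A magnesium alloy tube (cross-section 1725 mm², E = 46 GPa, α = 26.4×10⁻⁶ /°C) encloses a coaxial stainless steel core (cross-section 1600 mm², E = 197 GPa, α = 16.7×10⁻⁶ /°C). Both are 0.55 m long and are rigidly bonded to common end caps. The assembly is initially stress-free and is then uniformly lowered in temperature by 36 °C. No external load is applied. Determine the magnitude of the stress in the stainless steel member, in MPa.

The magnesium alloy has the larger α, so on cooling it would change length more than the stainless steel if both were free. The rigid plates force a common final length, so the magnesium alloy is put into tension and the stainless steel into compression, with equal and opposite forces P (no external load).
Setting the final lengths equal and cancelling L: (α₁ − α₂)ΔT = P/(A₁E₁) + P/(A₂E₂).
|α₁ − α₂|·ΔT = 9.7×10⁻⁶ × 36 = 0.0003492.
1/(A₁E₁) + 1/(A₂E₂) = 1/(1725×46×10³) + 1/(1600×197×10³) = 1.577×10⁻⁸ N⁻¹.
P = 0.0003492 / 1.577×10⁻⁸ = 22140 N = 22.14 kN.
σ_{stainless steel} = P/A₂ = 22140/1600 = 13.84 MPa, compressive.

σ ≈ 13.8 MPa (compressive)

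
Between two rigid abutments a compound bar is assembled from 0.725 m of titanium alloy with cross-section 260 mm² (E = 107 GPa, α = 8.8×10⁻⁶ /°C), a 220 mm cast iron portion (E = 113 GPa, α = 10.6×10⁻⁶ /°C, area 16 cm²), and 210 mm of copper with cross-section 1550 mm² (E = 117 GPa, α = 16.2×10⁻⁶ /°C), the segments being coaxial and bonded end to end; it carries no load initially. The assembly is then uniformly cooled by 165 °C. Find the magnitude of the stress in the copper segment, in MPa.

σ ≈ 45.4 MPa (tensile)

If the supports were absent, the total length change would be Σ αᵢΔT Lᵢ = 8.8×10⁻⁶×165×725 + 10.6×10⁻⁶×165×220 + 16.2×10⁻⁶×165×210 = 1.999 mm.
Since the ends are fixed, an axial force P builds up, equal in every segment, with P · Σ Lᵢ/(AᵢEᵢ) = δ_free.
The series flexibility is Σ Lᵢ/(AᵢEᵢ) = 725/(260×107×10³) + 220/(1600×113×10³) + 210/(1550×117×10³) = 2.844×10⁻⁵ mm/N.
So P = 1.999 / 2.844×10⁻⁵ = 70.29 kN, tensile.
σ_{copper} = P / A = 70290 / 1550 = 45.35 MPa.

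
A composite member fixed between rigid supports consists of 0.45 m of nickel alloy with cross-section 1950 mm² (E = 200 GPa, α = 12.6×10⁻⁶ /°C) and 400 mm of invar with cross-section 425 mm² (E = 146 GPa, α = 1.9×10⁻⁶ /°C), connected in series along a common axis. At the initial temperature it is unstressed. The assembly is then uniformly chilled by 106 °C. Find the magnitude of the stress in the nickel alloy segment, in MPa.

With the walls removed the bar would change length by δ_free = Σ αᵢΔT Lᵢ = 12.6×10⁻⁶×106×450 + 1.9×10⁻⁶×106×400 = 0.6816 mm.
Since the ends are fixed, an axial force P builds up, equal in every segment, with P · Σ Lᵢ/(AᵢEᵢ) = δ_free.
Σ Lᵢ/(AᵢEᵢ) = 450/(1950×200×10³) + 400/(425×146×10³) = 7.6×10⁻⁶ mm/N.
So P = 0.6816 / 7.6×10⁻⁶ = 89.68 kN, tensile.
σ_{nickel alloy} = P / A = 89680 / 1950 = 45.99 MPa.

σ ≈ 46 MPa (tensile)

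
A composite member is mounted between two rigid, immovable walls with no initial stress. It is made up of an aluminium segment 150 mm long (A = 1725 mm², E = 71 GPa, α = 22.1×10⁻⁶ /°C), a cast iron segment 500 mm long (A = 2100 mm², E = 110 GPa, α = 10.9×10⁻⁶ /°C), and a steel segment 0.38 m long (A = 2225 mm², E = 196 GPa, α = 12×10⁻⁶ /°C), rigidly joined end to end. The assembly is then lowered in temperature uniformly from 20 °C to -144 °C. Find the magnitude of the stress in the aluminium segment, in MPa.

If the supports were absent, the total length change would be Σ αᵢΔT Lᵢ = 22.1×10⁻⁶×164×150 + 10.9×10⁻⁶×164×500 + 12×10⁻⁶×164×380 = 2.185 mm.
Since the ends are fixed, an axial force P builds up, equal in every segment, with P · Σ Lᵢ/(AᵢEᵢ) = δ_free.
Σ Lᵢ/(AᵢEᵢ) = 150/(1725×71×10³) + 500/(2100×110×10³) + 380/(2225×196×10³) = 4.261×10⁻⁶ mm/N.
So P = 2.185 / 4.261×10⁻⁶ = 512.9 kN, tensile.
σ_{aluminium} = P / A = 512900 / 1725 = 297.3 MPa.

σ ≈ 297 MPa (tensile)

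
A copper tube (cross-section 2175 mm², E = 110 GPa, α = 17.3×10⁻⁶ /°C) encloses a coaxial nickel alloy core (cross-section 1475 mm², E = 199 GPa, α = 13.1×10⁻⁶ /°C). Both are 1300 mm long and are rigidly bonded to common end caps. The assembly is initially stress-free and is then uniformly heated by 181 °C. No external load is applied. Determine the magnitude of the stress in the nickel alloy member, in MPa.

σ ≈ 67.9 MPa (tensile)

The copper has the larger α, so on heating it would change length more than the nickel alloy if both were free. The rigid plates force a common final length, so the copper is put into compression and the nickel alloy into tension, with equal and opposite forces P (no external load).
Compatibility of the two members (thermal + elastic change equal): (α₁ − α₂)ΔT = P·[1/(A₁E₁) + 1/(A₂E₂)].
|α₁ − α₂|·ΔT = 4.2×10⁻⁶ × 181 = 0.0007602.
1/(A₁E₁) + 1/(A₂E₂) = 1/(2175×110×10³) + 1/(1475×199×10³) = 7.587×10⁻⁹ N⁻¹.
P = 0.0007602 / 7.587×10⁻⁹ = 100200 N = 100.2 kN.
σ_{nickel alloy} = P/A₂ = 100200/1475 = 67.93 MPa, tensile.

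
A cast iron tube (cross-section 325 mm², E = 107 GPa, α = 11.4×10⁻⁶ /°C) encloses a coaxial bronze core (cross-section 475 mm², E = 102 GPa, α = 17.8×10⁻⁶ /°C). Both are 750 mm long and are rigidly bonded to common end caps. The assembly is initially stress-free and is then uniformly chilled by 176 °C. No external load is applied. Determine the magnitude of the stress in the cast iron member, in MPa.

The bronze has the larger α, so on cooling it would change length more than the cast iron if both were free. The rigid plates force a common final length, so the bronze is put into tension and the cast iron into compression, with equal and opposite forces P (no external load).
Compatibility of the two members (thermal + elastic change equal): (α₁ − α₂)ΔT = P·[1/(A₁E₁) + 1/(A₂E₂)].
|α₁ − α₂|·ΔT = 6.4×10⁻⁶ × 176 = 0.001126.
1/(A₁E₁) + 1/(A₂E₂) = 1/(325×107×10³) + 1/(475×102×10³) = 4.94×10⁻⁸ N⁻¹.
P = 0.001126 / 4.94×10⁻⁸ = 22800 N = 22.8 kN.
σ_{cast iron} = P/A₁ = 22800/325 = 70.16 MPa, compressive.

σ ≈ 70.2 MPa (compressive)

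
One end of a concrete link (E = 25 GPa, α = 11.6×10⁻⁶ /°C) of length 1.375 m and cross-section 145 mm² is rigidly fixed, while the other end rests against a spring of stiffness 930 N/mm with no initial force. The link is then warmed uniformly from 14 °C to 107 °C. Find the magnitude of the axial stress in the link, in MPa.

The unrestrained thermal change is αΔT L = 11.6×10⁻⁶ × 93 × 1375 = 1.483 mm.
With a force P in the spring, the elastic change of the link is PL/(AE) and that of the spring is P/k; compatibility requires their sum to equal δ_free.
So P = δ_free / [L/(AE) + 1/k] = 1.483 / [ 1375/(145×25×10³) + 1/(930) ].
P = 1.483 / 0.001455 = 1020 N.
σ = P/A = 1020/145 = 7.033 MPa.

σ ≈ 7.03 MPa (compressive)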